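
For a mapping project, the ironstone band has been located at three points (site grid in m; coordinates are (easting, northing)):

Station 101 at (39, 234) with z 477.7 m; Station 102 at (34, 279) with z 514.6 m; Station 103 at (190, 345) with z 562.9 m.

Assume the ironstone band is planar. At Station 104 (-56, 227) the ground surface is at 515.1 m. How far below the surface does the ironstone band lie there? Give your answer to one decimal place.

Let the plane be z = a·E + b·N + c.
Station 102−Station 101: −5a + 45b = 36.9;  Station 103−Station 101: 151a + 111b = 85.2.
Solving gives a = −0.03563, b = 0.81604.
Then c = 477.7 − a·39 − b·234 = 288.14.
At (-56, 227): z_contact = 2.00 + 185.24 + 288.14 = 475.37 m.
Depth below ground = 515.1 − 475.37 = 39.7 m.

39.7 m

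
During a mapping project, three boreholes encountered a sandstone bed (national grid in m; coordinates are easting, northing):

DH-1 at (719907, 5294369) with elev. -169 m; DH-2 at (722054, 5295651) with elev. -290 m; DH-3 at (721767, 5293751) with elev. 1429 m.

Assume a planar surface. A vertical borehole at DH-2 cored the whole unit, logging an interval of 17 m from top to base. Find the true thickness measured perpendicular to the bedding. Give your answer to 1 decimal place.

Two edge vectors: DH-1→DH-2 = (2147, 1282, -121), DH-1→DH-3 = (1860, -618, 1598).
Normal n = (DH-1→DH-2) × (DH-1→DH-3) = (1973858, -3655966, -3711366).
So ∂z/∂easting = −n_x/n_z = 0.53184 and ∂z/∂northing = −n_y/n_z = −0.98507.
|∇z| = √(a²+b²) = 1.11947, so dip δ = arctan(1.11947) = 48.23°.
True thickness = vertical thickness × cos δ = 17 × cos 48.23° = 11.3 m.

11.3 m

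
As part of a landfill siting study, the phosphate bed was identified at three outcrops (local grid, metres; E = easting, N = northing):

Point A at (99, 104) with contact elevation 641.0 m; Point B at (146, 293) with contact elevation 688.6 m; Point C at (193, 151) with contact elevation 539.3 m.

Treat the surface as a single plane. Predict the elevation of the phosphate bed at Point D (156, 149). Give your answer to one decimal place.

Let the plane be z = a·E + b·N + c.
Point B−Point A: 47a + 189b = 47.6;  Point C−Point A: 94a + 47b = −101.7.
Solving gives a = −1.37935, b = 0.59486.
Then c = 641 − a·99 − b·104 = 715.69.
At (156, 149): z = −215.2 + 88.6 + 715.69 = 589.1 m.

589.1 m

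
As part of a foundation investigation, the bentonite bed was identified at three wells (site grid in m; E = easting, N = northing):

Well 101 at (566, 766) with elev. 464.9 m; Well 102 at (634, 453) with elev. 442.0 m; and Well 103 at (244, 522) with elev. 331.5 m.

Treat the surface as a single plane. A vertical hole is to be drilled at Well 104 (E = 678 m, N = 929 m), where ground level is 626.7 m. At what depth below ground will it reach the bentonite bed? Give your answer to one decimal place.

104.5 m

Two edge vectors: Well 101→Well 102 = (68, -313, -22.9), Well 101→Well 103 = (-322, -244, -133.4).
Normal n = (Well 101→Well 102) × (Well 101→Well 103) = (36166.6, 16445, -117378).
So ∂z/∂E = −n_x/n_z = 0.30812 and ∂z/∂N = −n_y/n_z = 0.14010.
Intercept c from Well 101: 464.9 − 174.40 − 107.32 = 183.18.
At (678, 929): z_contact = 208.91 + 130.16 + 183.18 = 522.25 m.
Depth below ground = 626.7 − 522.25 = 104.5 m.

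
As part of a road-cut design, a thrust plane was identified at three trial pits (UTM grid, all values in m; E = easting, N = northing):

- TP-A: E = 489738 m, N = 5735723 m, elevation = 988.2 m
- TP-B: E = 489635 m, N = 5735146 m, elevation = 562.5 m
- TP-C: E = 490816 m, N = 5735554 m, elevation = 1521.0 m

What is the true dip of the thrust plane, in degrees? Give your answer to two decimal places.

40.92°

Let the plane be z = a·E + b·N + c.
TP-B−TP-A: −103a − 577b = −425.7;  TP-C−TP-A: 1078a − 169b = 532.8.
Solving gives a = 0.59331, b = 0.63187.
Gradient magnitude |∇z| = √(a² + b²) = √(0.35201 + 0.39926) = 0.86676.
True dip = arctan(0.86676) = 40.92°, dipping toward SW (azimuth ≈ 223°).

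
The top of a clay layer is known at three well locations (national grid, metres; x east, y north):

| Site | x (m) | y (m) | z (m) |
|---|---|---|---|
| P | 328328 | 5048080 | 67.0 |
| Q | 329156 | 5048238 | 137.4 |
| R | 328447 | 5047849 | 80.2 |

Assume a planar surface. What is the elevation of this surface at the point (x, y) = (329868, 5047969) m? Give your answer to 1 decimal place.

Two edge vectors: P→Q = (828, 158, 70.4), P→R = (119, -231, 13.2).
Normal n = (P→Q) × (P→R) = (18348, -2552, -210070).
So ∂z/∂x = −n_x/n_z = 0.087342314 and ∂z/∂y = −n_y/n_z = −0.012148332.
Intercept c from P: 67 − 28676.93 + 61325.75 = 32715.82.
At (329868, 5047969): z = 28811.4 − 61324.4 + 32715.82 = 202.9 m.

202.9 m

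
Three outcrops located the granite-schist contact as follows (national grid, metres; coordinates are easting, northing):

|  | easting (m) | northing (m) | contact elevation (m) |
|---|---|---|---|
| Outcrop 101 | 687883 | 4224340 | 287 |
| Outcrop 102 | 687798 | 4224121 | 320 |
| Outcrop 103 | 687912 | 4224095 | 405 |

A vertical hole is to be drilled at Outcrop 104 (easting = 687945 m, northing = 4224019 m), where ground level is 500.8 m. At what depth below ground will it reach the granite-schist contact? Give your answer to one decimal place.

43.5 m

Two edge vectors: Outcrop 101→Outcrop 102 = (-85, -219, 33), Outcrop 101→Outcrop 103 = (29, -245, 118).
Normal n = (Outcrop 101→Outcrop 102) × (Outcrop 101→Outcrop 103) = (-17757, 10987, 27176).
So ∂z/∂easting = −n_x/n_z = 0.653407418 and ∂z/∂northing = −n_y/n_z = −0.404290550.
Intercept c from Outcrop 101: 287 − 449467.86 + 1707860.74 = 1258679.89.
At (687945, 4224019): z_contact = 449508.37 − 1707730.97 + 1258679.89 = 457.29 m.
Depth below ground = 500.8 − 457.29 = 43.5 m.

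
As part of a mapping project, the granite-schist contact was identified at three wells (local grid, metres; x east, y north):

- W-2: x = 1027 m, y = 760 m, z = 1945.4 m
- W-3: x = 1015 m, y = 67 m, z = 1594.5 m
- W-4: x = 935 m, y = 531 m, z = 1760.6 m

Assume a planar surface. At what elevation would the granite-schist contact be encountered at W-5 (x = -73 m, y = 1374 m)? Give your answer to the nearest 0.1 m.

Let the plane be z = a·x + b·y + c.
W-3−W-2: −12a − 693b = −350.9;  W-4−W-2: −92a − 229b = −184.8.
Solving gives a = 0.782034, b = 0.492808.
Then c = 1945.4 − a·1027 − b·760 = 767.72.
At (-73, 1374): z = −57.1 + 677.1 + 767.72 = 1387.7 m.

1387.7 m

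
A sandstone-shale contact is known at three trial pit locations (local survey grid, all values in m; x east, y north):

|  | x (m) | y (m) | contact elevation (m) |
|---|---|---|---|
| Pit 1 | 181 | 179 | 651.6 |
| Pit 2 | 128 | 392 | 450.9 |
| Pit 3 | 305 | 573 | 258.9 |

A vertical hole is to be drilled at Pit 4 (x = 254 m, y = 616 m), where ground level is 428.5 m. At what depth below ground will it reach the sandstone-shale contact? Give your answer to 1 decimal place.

206.2 m

Two edge vectors: Pit 1→Pit 2 = (-53, 213, -200.7), Pit 1→Pit 3 = (124, 394, -392.7).
Normal n = (Pit 1→Pit 2) × (Pit 1→Pit 3) = (-4569.3, -45699.9, -47294).
So ∂z/∂x = −n_x/n_z = −0.09661 and ∂z/∂y = −n_y/n_z = −0.96629.
Intercept c from Pit 1: 651.6 + 17.49 + 172.97 = 842.05.
At (254, 616): z_contact = −24.54 − 595.24 + 842.05 = 222.28 m.
Depth below ground = 428.5 − 222.28 = 206.2 m.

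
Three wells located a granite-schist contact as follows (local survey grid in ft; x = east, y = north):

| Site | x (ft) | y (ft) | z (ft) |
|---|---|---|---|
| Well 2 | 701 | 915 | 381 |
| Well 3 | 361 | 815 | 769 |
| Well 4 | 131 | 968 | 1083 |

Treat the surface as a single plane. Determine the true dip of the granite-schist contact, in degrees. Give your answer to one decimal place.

50.9°

Let the plane be z = a·x + b·y + c.
Well 3−Well 2: −340a − 100b = 388;  Well 4−Well 2: −570a + 53b = 702.
Solving gives a = −1.20986, b = 0.23354.
Gradient magnitude |∇z| = √(a² + b²) = √(1.46377 + 0.05454) = 1.23220.
True dip = arctan(1.23220) = 50.9°, dipping toward E (azimuth ≈ 101°).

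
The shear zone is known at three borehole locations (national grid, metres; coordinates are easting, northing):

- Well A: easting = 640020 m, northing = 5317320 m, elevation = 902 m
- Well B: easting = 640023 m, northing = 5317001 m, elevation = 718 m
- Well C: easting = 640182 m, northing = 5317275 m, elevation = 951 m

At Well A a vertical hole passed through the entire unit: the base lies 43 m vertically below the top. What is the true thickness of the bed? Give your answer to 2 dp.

34.51 m

Two edge vectors: Well A→Well B = (3, -319, -184), Well A→Well C = (162, -45, 49).
Normal n = (Well A→Well B) × (Well A→Well C) = (-23911, -29955, 51543).
So ∂z/∂easting = −n_x/n_z = 0.46390 and ∂z/∂northing = −n_y/n_z = 0.58117.
|∇z| = √(a²+b²) = 0.74361, so dip δ = arctan(0.74361) = 36.63°.
True thickness = vertical thickness × cos δ = 43 × cos 36.63° = 34.51 m.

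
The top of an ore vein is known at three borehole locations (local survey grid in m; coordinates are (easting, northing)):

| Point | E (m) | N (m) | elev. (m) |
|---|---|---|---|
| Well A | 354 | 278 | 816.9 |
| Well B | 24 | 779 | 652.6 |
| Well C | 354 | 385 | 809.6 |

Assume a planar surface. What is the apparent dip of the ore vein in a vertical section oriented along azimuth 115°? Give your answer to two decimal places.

21.12°

Let the plane be z = a·E + b·N + c.
Well B−Well A: −330a + 501b = −164.3;  Well C−Well A: 0a + 107b = −7.3.
Solving gives a = 0.39430, b = −0.06822.
Unit vector along 115° is (sin 115°, cos 115°) = (0.9063, -0.4226).
Slope in that direction = a·(0.9063) + b·(-0.4226) = 0.38619.
Apparent dip = arctan|0.38619| = 21.12° (true dip is 21.8°, so apparent ≤ true as expected).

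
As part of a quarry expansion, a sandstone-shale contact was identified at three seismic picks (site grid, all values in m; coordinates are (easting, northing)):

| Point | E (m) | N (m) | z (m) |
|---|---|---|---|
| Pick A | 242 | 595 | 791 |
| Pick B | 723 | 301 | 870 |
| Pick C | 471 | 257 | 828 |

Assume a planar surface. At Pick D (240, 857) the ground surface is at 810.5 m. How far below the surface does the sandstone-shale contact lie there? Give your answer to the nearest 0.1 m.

Two edge vectors: Pick A→Pick B = (481, -294, 79), Pick A→Pick C = (229, -338, 37).
Normal n = (Pick A→Pick B) × (Pick A→Pick C) = (15824, 294, -95252).
So ∂z/∂E = −n_x/n_z = 0.16613 and ∂z/∂N = −n_y/n_z = 0.00309.
Intercept c from Pick A: 791 − 40.20 − 1.84 = 748.96.
At (240, 857): z_contact = 39.87 + 2.65 + 748.96 = 791.48 m.
Depth below ground = 810.5 − 791.48 = 19.0 m.

19.0 m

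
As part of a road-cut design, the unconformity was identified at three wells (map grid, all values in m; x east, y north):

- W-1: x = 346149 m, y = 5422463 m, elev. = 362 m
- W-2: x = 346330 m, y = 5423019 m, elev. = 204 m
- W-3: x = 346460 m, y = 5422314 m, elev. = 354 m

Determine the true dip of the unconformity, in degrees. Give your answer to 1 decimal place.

15.5°

Two edge vectors: W-1→W-2 = (181, 556, -158), W-1→W-3 = (311, -149, -8).
Normal n = (W-1→W-2) × (W-1→W-3) = (-27990, -47690, -199885).
So ∂z/∂x = −n_x/n_z = −0.14003 and ∂z/∂y = −n_y/n_z = −0.23859.
Gradient magnitude |∇z| = √(a² + b²) = √(0.01961 + 0.05692) = 0.27664.
True dip = arctan(0.27664) = 15.5°, dipping toward NNE (azimuth ≈ 030°).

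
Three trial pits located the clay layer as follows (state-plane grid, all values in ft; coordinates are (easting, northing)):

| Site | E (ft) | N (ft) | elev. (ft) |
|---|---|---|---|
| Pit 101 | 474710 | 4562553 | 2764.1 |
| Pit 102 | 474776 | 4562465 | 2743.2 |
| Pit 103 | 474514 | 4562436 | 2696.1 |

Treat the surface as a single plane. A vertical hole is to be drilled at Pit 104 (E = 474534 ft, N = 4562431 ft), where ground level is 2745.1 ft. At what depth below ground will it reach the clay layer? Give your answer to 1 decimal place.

47.9 ft

Two edge vectors: Pit 101→Pit 102 = (66, -88, -20.9), Pit 101→Pit 103 = (-196, -117, -68).
Normal n = (Pit 101→Pit 102) × (Pit 101→Pit 103) = (3538.7, 8584.4, -24970).
So ∂z/∂E = −n_x/n_z = 0.141718062 and ∂z/∂N = −n_y/n_z = 0.343788546.
Intercept c from Pit 101: 2764.1 − 67274.98 − 1568553.46 = −1633064.34.
At (474534, 4562431): z_contact = 67250.04 + 1568511.52 − 1633064.34 = 2697.22 ft.
Depth below ground = 2745.1 − 2697.22 = 47.9 ft.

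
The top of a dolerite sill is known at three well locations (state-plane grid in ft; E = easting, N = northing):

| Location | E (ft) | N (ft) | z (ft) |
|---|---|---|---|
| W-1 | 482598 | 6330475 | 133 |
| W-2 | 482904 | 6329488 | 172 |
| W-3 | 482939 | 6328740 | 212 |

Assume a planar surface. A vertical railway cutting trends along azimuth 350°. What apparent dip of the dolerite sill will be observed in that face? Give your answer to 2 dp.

Let the plane be z = a·E + b·N + c.
W-2−W-1: 306a − 987b = 39;  W-3−W-1: 341a − 1735b = 79.
Solving gives a = −0.05304, b = −0.05596.
Unit vector along 350° is (sin 350°, cos 350°) = (-0.1736, 0.9848).
Slope in that direction = a·(-0.1736) + b·(0.9848) = −0.04590.
Apparent dip = arctan|0.04590| = 2.63° (true dip is 4.4°, so apparent ≤ true as expected).

2.63°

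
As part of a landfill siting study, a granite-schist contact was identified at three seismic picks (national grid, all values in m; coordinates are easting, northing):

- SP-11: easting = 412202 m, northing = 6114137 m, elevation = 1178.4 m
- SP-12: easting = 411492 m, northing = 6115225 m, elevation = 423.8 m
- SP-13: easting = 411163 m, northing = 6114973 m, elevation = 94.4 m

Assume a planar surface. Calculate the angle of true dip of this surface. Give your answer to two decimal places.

Two edge vectors: SP-11→SP-12 = (-710, 1088, -754.6), SP-11→SP-13 = (-1039, 836, -1084).
Normal n = (SP-11→SP-12) × (SP-11→SP-13) = (-548546.4, 14389.4, 536872).
So ∂z/∂easting = −n_x/n_z = 1.02175 and ∂z/∂northing = −n_y/n_z = −0.02680.
Gradient magnitude |∇z| = √(a² + b²) = √(1.04396 + 0.00072) = 1.02210.
True dip = arctan(1.02210) = 45.63°, dipping toward W (azimuth ≈ 272°).

45.63°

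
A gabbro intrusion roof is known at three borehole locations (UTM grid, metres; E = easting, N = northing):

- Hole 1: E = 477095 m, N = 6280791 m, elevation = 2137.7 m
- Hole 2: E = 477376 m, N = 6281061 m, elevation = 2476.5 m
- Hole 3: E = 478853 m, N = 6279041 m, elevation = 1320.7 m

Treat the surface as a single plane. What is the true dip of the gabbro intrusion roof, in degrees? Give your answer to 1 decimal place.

43.1°

Let the plane be z = a·E + b·N + c.
Hole 2−Hole 1: 281a + 270b = 338.8;  Hole 3−Hole 1: 1758a − 1750b = −817.
Solving gives a = 0.38525, b = 0.85387.
Gradient magnitude |∇z| = √(a² + b²) = √(0.14842 + 0.72909) = 0.93676.
True dip = arctan(0.93676) = 43.1°, dipping toward SSW (azimuth ≈ 204°).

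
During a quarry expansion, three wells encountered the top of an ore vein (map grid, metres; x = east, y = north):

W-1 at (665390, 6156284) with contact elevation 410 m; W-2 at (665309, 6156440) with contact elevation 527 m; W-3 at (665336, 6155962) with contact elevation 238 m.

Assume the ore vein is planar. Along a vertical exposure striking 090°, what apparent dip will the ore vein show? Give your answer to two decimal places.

Two edge vectors: W-1→W-2 = (-81, 156, 117), W-1→W-3 = (-54, -322, -172).
Normal n = (W-1→W-2) × (W-1→W-3) = (10842, -20250, 34506).
So ∂z/∂x = −n_x/n_z = −0.31421 and ∂z/∂y = −n_y/n_z = 0.58685.
Unit vector along 090° is (sin 90°, cos 90°) = (1.0000, 0.0000).
Slope in that direction = a·(1.0000) + b·(0.0000) = −0.31421.
Apparent dip = arctan|0.31421| = 17.44° (true dip is 33.7°, so apparent ≤ true as expected).

17.44°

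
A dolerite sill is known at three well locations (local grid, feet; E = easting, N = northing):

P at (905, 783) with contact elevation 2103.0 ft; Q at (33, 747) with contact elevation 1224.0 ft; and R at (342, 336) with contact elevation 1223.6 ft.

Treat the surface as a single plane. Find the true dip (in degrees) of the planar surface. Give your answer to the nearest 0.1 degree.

50.7°

Let the plane be z = a·E + b·N + c.
Q−P: −872a − 36b = −879;  R−P: −563a − 447b = −879.4.
Solving gives a = 0.97764, b = 0.73599.
Gradient magnitude |∇z| = √(a² + b²) = √(0.95579 + 0.54168) = 1.22371.
True dip = arctan(1.22371) = 50.7°, dipping toward SW (azimuth ≈ 233°).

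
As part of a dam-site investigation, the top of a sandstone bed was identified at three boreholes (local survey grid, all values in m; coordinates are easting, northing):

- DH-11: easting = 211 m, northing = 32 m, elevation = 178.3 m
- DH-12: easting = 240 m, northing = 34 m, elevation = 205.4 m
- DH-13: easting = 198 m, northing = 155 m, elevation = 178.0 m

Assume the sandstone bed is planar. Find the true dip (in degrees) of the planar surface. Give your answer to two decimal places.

Two edge vectors: DH-11→DH-12 = (29, 2, 27.1), DH-11→DH-13 = (-13, 123, -0.3).
Normal n = (DH-11→DH-12) × (DH-11→DH-13) = (-3333.9, -343.6, 3593).
So ∂z/∂easting = −n_x/n_z = 0.92789 and ∂z/∂northing = −n_y/n_z = 0.09563.
Gradient magnitude |∇z| = √(a² + b²) = √(0.86098 + 0.00915) = 0.93280.
True dip = arctan(0.93280) = 43.01°, dipping toward W (azimuth ≈ 264°).

43.01°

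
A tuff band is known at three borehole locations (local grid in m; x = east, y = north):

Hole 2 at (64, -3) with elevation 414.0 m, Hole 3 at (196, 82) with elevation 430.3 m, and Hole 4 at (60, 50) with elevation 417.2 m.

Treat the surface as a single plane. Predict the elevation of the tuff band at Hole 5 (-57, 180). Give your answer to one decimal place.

Let the plane be z = a·x + b·y + c.
Hole 3−Hole 2: 132a + 85b = 16.3;  Hole 4−Hole 2: −4a + 53b = 3.2.
Solving gives a = 0.08068, b = 0.06647.
Then c = 414 − a·64 − b·-3 = 409.04.
At (-57, 180): z = −4.6 + 12.0 + 409.04 = 416.4 m.

416.4 m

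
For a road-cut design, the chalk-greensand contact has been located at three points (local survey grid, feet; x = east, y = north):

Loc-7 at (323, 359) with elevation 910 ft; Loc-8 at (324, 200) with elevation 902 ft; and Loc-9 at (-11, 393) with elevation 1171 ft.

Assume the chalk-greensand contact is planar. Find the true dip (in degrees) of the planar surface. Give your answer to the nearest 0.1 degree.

Let the plane be z = a·x + b·y + c.
Loc-8−Loc-7: 1a − 159b = −8;  Loc-9−Loc-7: −334a + 34b = 261.
Solving gives a = −0.77681, b = 0.04543.
Gradient magnitude |∇z| = √(a² + b²) = √(0.60344 + 0.00206) = 0.77814.
True dip = arctan(0.77814) = 37.9°, dipping toward E (azimuth ≈ 093°).

37.9°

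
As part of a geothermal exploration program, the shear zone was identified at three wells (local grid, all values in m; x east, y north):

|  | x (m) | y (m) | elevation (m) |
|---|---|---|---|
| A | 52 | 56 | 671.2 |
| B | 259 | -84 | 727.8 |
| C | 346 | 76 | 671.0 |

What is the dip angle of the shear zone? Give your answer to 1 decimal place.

Two edge vectors: A→B = (207, -140, 56.6), A→C = (294, 20, -0.2).
Normal n = (A→B) × (A→C) = (-1104, 16681.8, 45300).
So ∂z/∂x = −n_x/n_z = 0.02437 and ∂z/∂y = −n_y/n_z = −0.36825.
Gradient magnitude |∇z| = √(a² + b²) = √(0.00059 + 0.13561) = 0.36906.
True dip = arctan(0.36906) = 20.3°, dipping toward N (azimuth ≈ 356°).

20.3°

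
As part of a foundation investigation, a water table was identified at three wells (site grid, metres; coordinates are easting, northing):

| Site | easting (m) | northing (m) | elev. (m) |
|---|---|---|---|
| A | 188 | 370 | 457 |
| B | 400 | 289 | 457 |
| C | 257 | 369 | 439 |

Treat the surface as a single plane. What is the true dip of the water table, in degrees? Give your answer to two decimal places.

37.22°

Two edge vectors: A→B = (212, -81, 0), A→C = (69, -1, -18).
Normal n = (A→B) × (A→C) = (1458, 3816, 5377).
So ∂z/∂easting = −n_x/n_z = −0.27115 and ∂z/∂northing = −n_y/n_z = −0.70969.
Gradient magnitude |∇z| = √(a² + b²) = √(0.07352 + 0.50366) = 0.75973.
True dip = arctan(0.75973) = 37.22°, dipping toward NNE (azimuth ≈ 021°).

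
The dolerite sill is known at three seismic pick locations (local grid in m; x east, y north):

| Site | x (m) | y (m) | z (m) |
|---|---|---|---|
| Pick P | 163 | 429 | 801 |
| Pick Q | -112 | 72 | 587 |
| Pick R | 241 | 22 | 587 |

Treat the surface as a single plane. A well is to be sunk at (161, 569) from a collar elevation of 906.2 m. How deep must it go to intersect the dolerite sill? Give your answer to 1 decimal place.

Let the plane be z = a·x + b·y + c.
Pick Q−Pick P: −275a − 357b = −214;  Pick R−Pick P: 78a − 407b = −214.
Solving gives a = 0.07655, b = 0.54047.
Then c = 801 − a·163 − b·429 = 556.66.
At (161, 569): z_contact = 12.33 + 307.53 + 556.66 = 876.51 m.
Depth below ground = 906.2 − 876.51 = 29.7 m.

29.7 m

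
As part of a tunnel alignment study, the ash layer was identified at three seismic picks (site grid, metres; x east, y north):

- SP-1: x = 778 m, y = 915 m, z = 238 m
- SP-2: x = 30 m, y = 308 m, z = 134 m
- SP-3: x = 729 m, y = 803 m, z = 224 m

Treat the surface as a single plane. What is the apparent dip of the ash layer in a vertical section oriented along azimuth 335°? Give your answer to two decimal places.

3.75°

Two edge vectors: SP-1→SP-2 = (-748, -607, -104), SP-1→SP-3 = (-49, -112, -14).
Normal n = (SP-1→SP-2) × (SP-1→SP-3) = (-3150, -5376, 54033).
So ∂z/∂x = −n_x/n_z = 0.05830 and ∂z/∂y = −n_y/n_z = 0.09949.
Unit vector along 335° is (sin 335°, cos 335°) = (-0.4226, 0.9063).
Slope in that direction = a·(-0.4226) + b·(0.9063) = 0.06554.
Apparent dip = arctan|0.06554| = 3.75° (true dip is 6.6°, so apparent ≤ true as expected).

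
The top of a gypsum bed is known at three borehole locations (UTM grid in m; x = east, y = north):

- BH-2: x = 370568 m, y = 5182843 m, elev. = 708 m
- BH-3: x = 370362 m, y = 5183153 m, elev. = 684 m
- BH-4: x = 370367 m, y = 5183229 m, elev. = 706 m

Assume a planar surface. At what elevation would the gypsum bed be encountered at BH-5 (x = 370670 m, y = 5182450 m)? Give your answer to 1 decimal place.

658.5 m

Two edge vectors: BH-2→BH-3 = (-206, 310, -24), BH-2→BH-4 = (-201, 386, -2).
Normal n = (BH-2→BH-3) × (BH-2→BH-4) = (8644, 4412, -17206).
So ∂z/∂x = −n_x/n_z = 0.502382890 and ∂z/∂y = −n_y/n_z = 0.256422178.
Intercept c from BH-2: 708 − 186167.02 − 1328995.89 = −1514454.91.
At (370670, 5182450): z = 186218.3 + 1328895.1 − 1514454.91 = 658.5 m.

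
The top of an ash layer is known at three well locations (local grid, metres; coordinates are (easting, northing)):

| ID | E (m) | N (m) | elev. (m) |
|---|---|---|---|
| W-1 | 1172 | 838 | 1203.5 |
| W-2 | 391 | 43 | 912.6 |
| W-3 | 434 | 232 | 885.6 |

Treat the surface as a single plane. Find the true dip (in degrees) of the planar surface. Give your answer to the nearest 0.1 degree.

Let the plane be z = a·E + b·N + c.
W-2−W-1: −781a − 795b = −290.9;  W-3−W-1: −738a − 606b = −317.9.
Solving gives a = 0.67398, b = −0.29620.
Gradient magnitude |∇z| = √(a² + b²) = √(0.45424 + 0.08773) = 0.73619.
True dip = arctan(0.73619) = 36.4°, dipping toward WNW (azimuth ≈ 294°).

36.4°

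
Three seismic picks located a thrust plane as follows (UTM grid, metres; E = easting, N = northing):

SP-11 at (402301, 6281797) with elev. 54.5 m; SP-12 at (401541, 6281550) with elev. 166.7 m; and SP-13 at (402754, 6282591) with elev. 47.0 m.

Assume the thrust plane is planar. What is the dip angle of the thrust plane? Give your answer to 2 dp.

Two edge vectors: SP-11→SP-12 = (-760, -247, 112.2), SP-11→SP-13 = (453, 794, -7.5).
Normal n = (SP-11→SP-12) × (SP-11→SP-13) = (-87234.3, 45126.6, -491549).
So ∂z/∂E = −n_x/n_z = −0.17747 and ∂z/∂N = −n_y/n_z = 0.09180.
Gradient magnitude |∇z| = √(a² + b²) = √(0.03149 + 0.00843) = 0.19981.
True dip = arctan(0.19981) = 11.30°, dipping toward ESE (azimuth ≈ 117°).

11.30°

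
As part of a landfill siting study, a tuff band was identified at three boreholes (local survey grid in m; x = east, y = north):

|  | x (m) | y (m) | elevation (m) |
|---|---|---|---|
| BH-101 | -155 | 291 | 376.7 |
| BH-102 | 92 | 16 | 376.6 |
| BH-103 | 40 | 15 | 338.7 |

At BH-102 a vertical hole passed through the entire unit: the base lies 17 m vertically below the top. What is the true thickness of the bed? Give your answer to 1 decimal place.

Let the plane be z = a·x + b·y + c.
BH-102−BH-101: 247a − 275b = −0.1;  BH-103−BH-101: 195a − 276b = −38.
Solving gives a = 0.71646, b = 0.64388.
|∇z| = √(a²+b²) = 0.96328, so dip δ = arctan(0.96328) = 43.93°.
True thickness = vertical thickness × cos δ = 17 × cos 43.93° = 12.2 m.

12.2 m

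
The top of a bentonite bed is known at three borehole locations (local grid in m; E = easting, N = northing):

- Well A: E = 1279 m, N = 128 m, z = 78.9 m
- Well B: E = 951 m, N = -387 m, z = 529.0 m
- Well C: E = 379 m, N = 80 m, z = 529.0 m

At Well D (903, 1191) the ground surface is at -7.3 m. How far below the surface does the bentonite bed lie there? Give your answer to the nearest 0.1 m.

Let the plane be z = a·E + b·N + c.
Well B−Well A: −328a − 515b = 450.1;  Well C−Well A: −900a − 48b = 450.1.
Solving gives a = −0.469445, b = −0.574994.
Then c = 78.9 − a·1279 − b·128 = 752.92.
At (903, 1191): z_contact = −423.91 − 684.82 + 752.92 = -355.81 m.
Depth below ground = -7.3 − (-355.81) = 348.5 m.

348.5 m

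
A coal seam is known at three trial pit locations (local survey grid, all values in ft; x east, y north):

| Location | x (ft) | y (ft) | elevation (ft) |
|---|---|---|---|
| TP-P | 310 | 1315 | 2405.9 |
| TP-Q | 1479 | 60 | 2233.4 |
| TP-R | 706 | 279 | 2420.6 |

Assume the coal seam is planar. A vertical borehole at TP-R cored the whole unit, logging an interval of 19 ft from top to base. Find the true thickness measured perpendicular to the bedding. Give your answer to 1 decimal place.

Two edge vectors: TP-P→TP-Q = (1169, -1255, -172.5), TP-P→TP-R = (396, -1036, 14.7).
Normal n = (TP-P→TP-Q) × (TP-P→TP-R) = (-197158.5, -85494.3, -714104).
So ∂z/∂x = −n_x/n_z = −0.27609 and ∂z/∂y = −n_y/n_z = −0.11972.
|∇z| = √(a²+b²) = 0.30093, so dip δ = arctan(0.30093) = 16.75°.
True thickness = vertical thickness × cos δ = 19 × cos 16.75° = 18.2 ft.

18.2 ft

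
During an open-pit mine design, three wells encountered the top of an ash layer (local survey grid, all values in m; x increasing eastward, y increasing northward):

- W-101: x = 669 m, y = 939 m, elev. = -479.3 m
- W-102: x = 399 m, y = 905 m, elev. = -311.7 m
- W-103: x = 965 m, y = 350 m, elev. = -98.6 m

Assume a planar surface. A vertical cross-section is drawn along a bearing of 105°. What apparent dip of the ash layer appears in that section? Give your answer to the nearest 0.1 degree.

Let the plane be z = a·x + b·y + c.
W-102−W-101: −270a − 34b = 167.6;  W-103−W-101: 296a − 589b = 380.7.
Solving gives a = −0.50725, b = −0.90127.
Unit vector along 105° is (sin 105°, cos 105°) = (0.9659, -0.2588).
Slope in that direction = a·(0.9659) + b·(-0.2588) = −0.25670.
Apparent dip = arctan|0.25670| = 14.4° (true dip is 46.0°, so apparent ≤ true as expected).

14.4°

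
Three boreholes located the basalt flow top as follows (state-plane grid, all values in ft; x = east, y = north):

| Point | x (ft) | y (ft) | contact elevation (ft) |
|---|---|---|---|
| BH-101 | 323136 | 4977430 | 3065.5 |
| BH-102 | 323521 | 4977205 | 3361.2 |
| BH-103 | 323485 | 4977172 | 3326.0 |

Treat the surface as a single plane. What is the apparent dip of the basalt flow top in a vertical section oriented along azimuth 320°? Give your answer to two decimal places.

Let the plane be z = a·x + b·y + c.
BH-102−BH-101: 385a − 225b = 295.7;  BH-103−BH-101: 349a − 258b = 260.5.
Solving gives a = 0.84970, b = 0.13972.
Unit vector along 320° is (sin 320°, cos 320°) = (-0.6428, 0.7660).
Slope in that direction = a·(-0.6428) + b·(0.7660) = −0.43915.
Apparent dip = arctan|0.43915| = 23.71° (true dip is 40.7°, so apparent ≤ true as expected).

23.71°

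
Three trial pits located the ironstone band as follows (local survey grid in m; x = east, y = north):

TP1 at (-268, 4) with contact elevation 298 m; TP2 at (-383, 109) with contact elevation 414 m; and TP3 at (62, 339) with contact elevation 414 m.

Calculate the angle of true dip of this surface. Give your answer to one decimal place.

Let the plane be z = a·x + b·y + c.
TP2−TP1: −115a + 105b = 116;  TP3−TP1: 330a + 335b = 116.
Solving gives a = −0.36461, b = 0.70543.
Gradient magnitude |∇z| = √(a² + b²) = √(0.13294 + 0.49763) = 0.79409.
True dip = arctan(0.79409) = 38.5°, dipping toward SSE (azimuth ≈ 153°).

38.5°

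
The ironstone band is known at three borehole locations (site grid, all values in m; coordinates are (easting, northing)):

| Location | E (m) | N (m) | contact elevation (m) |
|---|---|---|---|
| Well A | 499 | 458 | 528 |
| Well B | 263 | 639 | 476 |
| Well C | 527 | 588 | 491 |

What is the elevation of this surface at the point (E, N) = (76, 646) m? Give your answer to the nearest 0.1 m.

Let the plane be z = a·E + b·N + c.
Well B−Well A: −236a + 181b = −52;  Well C−Well A: 28a + 130b = −37.
Solving gives a = 0.00176, b = −0.28499.
Then c = 528 − a·499 − b·458 = 657.65.
At (76, 646): z = 0.1 − 184.1 + 657.65 = 473.7 m.

473.7 m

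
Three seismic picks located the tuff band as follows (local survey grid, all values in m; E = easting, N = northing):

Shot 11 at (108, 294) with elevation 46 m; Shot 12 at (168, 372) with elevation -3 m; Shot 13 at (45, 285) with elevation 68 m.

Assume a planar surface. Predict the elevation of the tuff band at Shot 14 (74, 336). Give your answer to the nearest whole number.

39 m

Let the plane be z = a·E + b·N + c.
Shot 12−Shot 11: 60a + 78b = −49;  Shot 13−Shot 11: −63a − 9b = 22.
Solving gives a = −0.29150, b = −0.40398.
Then c = 46 − a·108 − b·294 = 196.25.
At (74, 336): z = −21.6 − 135.7 + 196.25 = 38.9 m.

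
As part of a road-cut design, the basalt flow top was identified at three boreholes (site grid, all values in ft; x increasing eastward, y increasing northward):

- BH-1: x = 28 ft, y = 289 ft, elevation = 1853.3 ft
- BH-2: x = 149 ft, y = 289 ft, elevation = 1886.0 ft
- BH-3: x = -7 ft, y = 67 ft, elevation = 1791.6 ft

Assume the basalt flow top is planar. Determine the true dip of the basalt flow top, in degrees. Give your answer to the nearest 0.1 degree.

19.7°

Let the plane be z = a·x + b·y + c.
BH-2−BH-1: 121a + 0b = 32.7;  BH-3−BH-1: −35a − 222b = −61.7.
Solving gives a = 0.27025, b = 0.23532.
Gradient magnitude |∇z| = √(a² + b²) = √(0.07303 + 0.05538) = 0.35834.
True dip = arctan(0.35834) = 19.7°, dipping toward SW (azimuth ≈ 229°).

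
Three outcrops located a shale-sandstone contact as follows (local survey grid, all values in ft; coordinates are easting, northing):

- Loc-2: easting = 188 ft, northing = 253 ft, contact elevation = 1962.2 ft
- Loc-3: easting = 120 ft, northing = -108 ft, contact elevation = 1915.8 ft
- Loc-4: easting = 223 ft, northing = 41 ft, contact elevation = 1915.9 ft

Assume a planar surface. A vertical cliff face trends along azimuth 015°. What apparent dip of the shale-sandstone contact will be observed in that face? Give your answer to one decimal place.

6.0°

Two edge vectors: Loc-2→Loc-3 = (-68, -361, -46.4), Loc-2→Loc-4 = (35, -212, -46.3).
Normal n = (Loc-2→Loc-3) × (Loc-2→Loc-4) = (6877.5, -4772.4, 27051).
So ∂z/∂easting = −n_x/n_z = −0.25424 and ∂z/∂northing = −n_y/n_z = 0.17642.
Unit vector along 015° is (sin 15°, cos 15°) = (0.2588, 0.9659).
Slope in that direction = a·(0.2588) + b·(0.9659) = 0.10461.
Apparent dip = arctan|0.10461| = 6.0° (true dip is 17.2°, so apparent ≤ true as expected).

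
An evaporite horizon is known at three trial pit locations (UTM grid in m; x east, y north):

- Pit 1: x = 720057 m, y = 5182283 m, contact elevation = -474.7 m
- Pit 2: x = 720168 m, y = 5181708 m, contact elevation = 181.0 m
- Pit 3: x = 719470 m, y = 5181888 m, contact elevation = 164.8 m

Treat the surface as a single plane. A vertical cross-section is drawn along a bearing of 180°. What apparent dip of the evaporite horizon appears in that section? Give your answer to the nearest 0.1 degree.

50.1°

Two edge vectors: Pit 1→Pit 2 = (111, -575, 655.7), Pit 1→Pit 3 = (-587, -395, 639.5).
Normal n = (Pit 1→Pit 2) × (Pit 1→Pit 3) = (-108711, -455880.4, -381370).
So ∂z/∂x = −n_x/n_z = −0.28505 and ∂z/∂y = −n_y/n_z = −1.19538.
Unit vector along 180° is (sin 180°, cos 180°) = (0.0000, -1.0000).
Slope in that direction = a·(0.0000) + b·(-1.0000) = 1.19538.
Apparent dip = arctan|1.19538| = 50.1° (true dip is 50.9°, so apparent ≤ true as expected).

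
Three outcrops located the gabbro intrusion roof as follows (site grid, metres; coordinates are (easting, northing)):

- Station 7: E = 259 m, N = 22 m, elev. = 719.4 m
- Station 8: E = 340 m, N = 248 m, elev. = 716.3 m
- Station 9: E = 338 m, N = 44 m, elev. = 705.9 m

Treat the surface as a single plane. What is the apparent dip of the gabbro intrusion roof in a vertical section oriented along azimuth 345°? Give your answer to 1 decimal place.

5.7°

Let the plane be z = a·E + b·N + c.
Station 8−Station 7: 81a + 226b = −3.1;  Station 9−Station 7: 79a + 22b = −13.5.
Solving gives a = −0.18559, b = 0.05280.
Unit vector along 345° is (sin 345°, cos 345°) = (-0.2588, 0.9659).
Slope in that direction = a·(-0.2588) + b·(0.9659) = 0.09903.
Apparent dip = arctan|0.09903| = 5.7° (true dip is 10.9°, so apparent ≤ true as expected).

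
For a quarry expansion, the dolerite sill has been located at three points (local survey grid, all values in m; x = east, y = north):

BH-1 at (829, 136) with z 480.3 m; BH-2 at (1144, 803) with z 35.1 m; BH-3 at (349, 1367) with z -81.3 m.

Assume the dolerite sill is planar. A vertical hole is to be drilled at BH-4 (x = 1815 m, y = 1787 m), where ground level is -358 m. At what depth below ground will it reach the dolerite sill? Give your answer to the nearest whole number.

Two edge vectors: BH-1→BH-2 = (315, 667, -445.2), BH-1→BH-3 = (-480, 1231, -561.6).
Normal n = (BH-1→BH-2) × (BH-1→BH-3) = (173454, 390600, 707925).
So ∂z/∂x = −n_x/n_z = −0.24502 and ∂z/∂y = −n_y/n_z = −0.55175.
Intercept c from BH-1: 480.3 + 203.12 + 75.04 = 758.46.
At (1815, 1787): z_contact = −444.7 − 986.0 + 758.46 = -672.2 m.
Depth below ground = -358 − (-672.2) = 314 m.

314 m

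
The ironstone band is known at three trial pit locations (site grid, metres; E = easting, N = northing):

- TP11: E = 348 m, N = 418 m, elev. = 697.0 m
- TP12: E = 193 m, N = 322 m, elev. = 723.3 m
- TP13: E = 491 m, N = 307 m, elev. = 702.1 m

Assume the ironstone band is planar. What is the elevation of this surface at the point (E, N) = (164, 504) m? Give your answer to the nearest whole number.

699 m

Let the plane be z = a·E + b·N + c.
TP12−TP11: −155a − 96b = 26.3;  TP13−TP11: 143a − 111b = 5.1.
Solving gives a = −0.07855, b = −0.14714.
Then c = 697 − a·348 − b·418 = 785.84.
At (164, 504): z = −12.9 − 74.2 + 785.84 = 698.8 m.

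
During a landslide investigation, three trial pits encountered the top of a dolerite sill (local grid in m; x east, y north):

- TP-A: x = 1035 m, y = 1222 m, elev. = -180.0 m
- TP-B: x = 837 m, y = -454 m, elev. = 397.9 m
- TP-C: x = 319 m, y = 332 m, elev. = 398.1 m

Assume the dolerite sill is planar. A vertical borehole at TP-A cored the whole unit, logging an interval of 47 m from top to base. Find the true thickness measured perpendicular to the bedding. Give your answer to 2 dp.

41.50 m

Two edge vectors: TP-A→TP-B = (-198, -1676, 577.9), TP-A→TP-C = (-716, -890, 578.1).
Normal n = (TP-A→TP-B) × (TP-A→TP-C) = (-454564.6, -299312.6, -1023796).
So ∂z/∂x = −n_x/n_z = −0.44400 and ∂z/∂y = −n_y/n_z = −0.29236.
|∇z| = √(a²+b²) = 0.53161, so dip δ = arctan(0.53161) = 28.00°.
True thickness = vertical thickness × cos δ = 47 × cos 28.00° = 41.50 m.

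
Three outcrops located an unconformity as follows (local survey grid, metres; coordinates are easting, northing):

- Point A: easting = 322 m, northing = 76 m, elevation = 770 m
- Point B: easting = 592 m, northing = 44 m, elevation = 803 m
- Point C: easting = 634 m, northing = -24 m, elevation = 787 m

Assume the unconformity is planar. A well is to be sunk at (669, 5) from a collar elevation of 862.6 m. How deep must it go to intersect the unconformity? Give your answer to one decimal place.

60.2 m

Two edge vectors: Point A→Point B = (270, -32, 33), Point A→Point C = (312, -100, 17).
Normal n = (Point A→Point B) × (Point A→Point C) = (2756, 5706, -17016).
So ∂z/∂easting = −n_x/n_z = 0.16197 and ∂z/∂northing = −n_y/n_z = 0.33533.
Intercept c from Point A: 770 − 52.15 − 25.49 = 692.36.
At (669, 5): z_contact = 108.35 + 1.68 + 692.36 = 802.39 m.
Depth below ground = 862.6 − 802.39 = 60.2 m.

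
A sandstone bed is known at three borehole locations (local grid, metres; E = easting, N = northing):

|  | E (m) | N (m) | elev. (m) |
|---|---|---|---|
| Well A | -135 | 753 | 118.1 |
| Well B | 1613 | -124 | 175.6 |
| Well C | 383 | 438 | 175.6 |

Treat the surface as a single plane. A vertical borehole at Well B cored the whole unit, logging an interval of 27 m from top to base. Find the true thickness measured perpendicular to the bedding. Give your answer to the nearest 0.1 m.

21.0 m

Let the plane be z = a·E + b·N + c.
Well B−Well A: 1748a − 877b = 57.5;  Well C−Well A: 518a − 315b = 57.5.
Solving gives a = −0.33545, b = −0.73416.
|∇z| = √(a²+b²) = 0.80717, so dip δ = arctan(0.80717) = 38.91°.
True thickness = vertical thickness × cos δ = 27 × cos 38.91° = 21.0 m.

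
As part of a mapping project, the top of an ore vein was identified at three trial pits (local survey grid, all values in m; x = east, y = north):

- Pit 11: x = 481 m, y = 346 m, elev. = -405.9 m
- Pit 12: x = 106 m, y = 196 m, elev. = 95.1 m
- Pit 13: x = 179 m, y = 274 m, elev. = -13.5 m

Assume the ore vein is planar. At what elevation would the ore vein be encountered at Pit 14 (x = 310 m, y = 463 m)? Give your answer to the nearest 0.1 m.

-219.5 m

Let the plane be z = a·x + b·y + c.
Pit 12−Pit 11: −375a − 150b = 501;  Pit 13−Pit 11: −302a − 72b = 392.4.
Solving gives a = −1.24525, b = −0.22689.
Then c = -405.9 − a·481 − b·346 = 271.57.
At (310, 463): z = −386.0 − 105.0 + 271.57 = -219.5 m.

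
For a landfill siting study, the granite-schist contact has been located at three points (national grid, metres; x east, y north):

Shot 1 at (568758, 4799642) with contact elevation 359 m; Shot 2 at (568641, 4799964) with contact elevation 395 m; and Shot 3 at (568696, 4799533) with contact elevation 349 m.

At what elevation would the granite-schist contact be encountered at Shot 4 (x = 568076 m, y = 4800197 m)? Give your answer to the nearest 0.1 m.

431.4 m

Two edge vectors: Shot 1→Shot 2 = (-117, 322, 36), Shot 1→Shot 3 = (-62, -109, -10).
Normal n = (Shot 1→Shot 2) × (Shot 1→Shot 3) = (704, -3402, 32717).
So ∂z/∂x = −n_x/n_z = −0.021517865 and ∂z/∂y = −n_y/n_z = 0.103982639.
Intercept c from Shot 1: 359 + 12238.46 − 499079.44 = −486481.98.
At (568076, 4800197): z = −12223.8 + 499137.2 − 486481.98 = 431.4 m.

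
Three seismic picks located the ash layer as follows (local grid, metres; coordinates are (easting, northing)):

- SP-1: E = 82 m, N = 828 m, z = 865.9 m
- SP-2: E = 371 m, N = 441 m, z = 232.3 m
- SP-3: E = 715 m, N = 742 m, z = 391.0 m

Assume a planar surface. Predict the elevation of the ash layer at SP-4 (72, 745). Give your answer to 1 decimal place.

772.3 m

Two edge vectors: SP-1→SP-2 = (289, -387, -633.6), SP-1→SP-3 = (633, -86, -474.9).
Normal n = (SP-1→SP-2) × (SP-1→SP-3) = (129296.7, -263822.7, 220117).
So ∂z/∂E = −n_x/n_z = −0.58740 and ∂z/∂N = −n_y/n_z = 1.19856.
Intercept c from SP-1: 865.9 + 48.17 − 992.40 = −78.34.
At (72, 745): z = −42.3 + 892.9 − 78.34 = 772.3 m.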